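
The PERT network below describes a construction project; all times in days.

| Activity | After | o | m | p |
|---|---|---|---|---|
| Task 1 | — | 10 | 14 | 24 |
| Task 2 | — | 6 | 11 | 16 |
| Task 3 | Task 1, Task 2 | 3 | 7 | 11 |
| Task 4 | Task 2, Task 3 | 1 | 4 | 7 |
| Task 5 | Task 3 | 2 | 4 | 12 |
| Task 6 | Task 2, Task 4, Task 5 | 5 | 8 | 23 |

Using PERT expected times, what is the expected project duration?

37 days

te_Task 1 = (10 + 4·14 + 24)/6 = 90/6 = 15
te_Task 2 = (6 + 4·11 + 16)/6 = 66/6 = 11
te_Task 3 = (3 + 4·7 + 11)/6 = 42/6 = 7
te_Task 4 = (1 + 4·4 + 7)/6 = 24/6 = 4
te_Task 5 = (2 + 4·4 + 12)/6 = 30/6 = 5
te_Task 6 = (5 + 4·8 + 23)/6 = 60/6 = 10

Forward pass:
ES_Task 1 = 0; EF_Task 1 = 15
ES_Task 2 = 0; EF_Task 2 = 11
ES_Task 3 = max(EF_Task 1=15, EF_Task 2=11) = 15; EF_Task 3 = 15+7 = 22
ES_Task 4 = max(EF_Task 2=11, EF_Task 3=22) = 22; EF_Task 4 = 22+4 = 26
ES_Task 5 = 22; EF_Task 5 = 22+5 = 27
ES_Task 6 = max(EF_Task 2=11, EF_Task 4=26, EF_Task 5=27) = 27; EF_Task 6 = 27+10 = 37
Expected project duration μ = 37 days. Critical path: Task 1 → Task 3 → Task 5 → Task 6.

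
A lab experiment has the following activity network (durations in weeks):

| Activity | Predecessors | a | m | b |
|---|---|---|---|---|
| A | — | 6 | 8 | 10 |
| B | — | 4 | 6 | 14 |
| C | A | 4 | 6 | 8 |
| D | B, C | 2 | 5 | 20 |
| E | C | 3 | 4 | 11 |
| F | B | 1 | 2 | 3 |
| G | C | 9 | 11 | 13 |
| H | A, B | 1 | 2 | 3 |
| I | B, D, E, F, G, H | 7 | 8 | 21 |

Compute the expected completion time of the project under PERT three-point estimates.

te_A = (6 + 4·8 + 10)/6 = 48/6 = 8
te_B = (4 + 4·6 + 14)/6 = 42/6 = 7
te_C = (4 + 4·6 + 8)/6 = 36/6 = 6
te_D = (2 + 4·5 + 20)/6 = 42/6 = 7
te_E = (3 + 4·4 + 11)/6 = 30/6 = 5
te_F = (1 + 4·2 + 3)/6 = 12/6 = 2
te_G = (9 + 4·11 + 13)/6 = 66/6 = 11
te_H = (1 + 4·2 + 3)/6 = 12/6 = 2
te_I = (7 + 4·8 + 21)/6 = 60/6 = 10

Forward pass:
ES_A = 0; EF_A = 8
ES_B = 0; EF_B = 7
ES_C = 8; EF_C = 8+6 = 14
ES_D = max(EF_B=7, EF_C=14) = 14; EF_D = 14+7 = 21
ES_E = 14; EF_E = 14+5 = 19
ES_F = 7; EF_F = 7+2 = 9
ES_G = 14; EF_G = 14+11 = 25
ES_H = max(EF_A=8, EF_B=7) = 8; EF_H = 8+2 = 10
ES_I = max(EF_B=7, EF_D=21, EF_E=19, EF_F=9, EF_G=25, EF_H=10) = 25; EF_I = 25+10 = 35
Expected project duration μ = 35 weeks. Critical path: A → C → G → I.

35 weeks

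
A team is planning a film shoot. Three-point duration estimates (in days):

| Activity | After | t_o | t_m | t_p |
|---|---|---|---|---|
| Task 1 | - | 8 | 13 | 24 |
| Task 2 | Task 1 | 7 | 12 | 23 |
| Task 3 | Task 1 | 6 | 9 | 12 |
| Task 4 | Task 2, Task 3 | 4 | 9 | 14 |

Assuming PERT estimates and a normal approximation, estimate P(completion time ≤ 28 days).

0.026

te_Task 1 = (8 + 4·13 + 24)/6 = 84/6 = 14; σ²_Task 1 = ((24−8)/6)² = 7.111
te_Task 2 = (7 + 4·12 + 23)/6 = 78/6 = 13; σ²_Task 2 = ((23−7)/6)² = 7.111
te_Task 3 = (6 + 4·9 + 12)/6 = 54/6 = 9; σ²_Task 3 = ((12−6)/6)² = 1.000
te_Task 4 = (4 + 4·9 + 14)/6 = 54/6 = 9; σ²_Task 4 = ((14−4)/6)² = 2.778

Forward pass:
ES_Task 1 = 0; EF_Task 1 = 14
ES_Task 2 = 14; EF_Task 2 = 14+13 = 27
ES_Task 3 = 14; EF_Task 3 = 14+9 = 23
ES_Task 4 = max(EF_Task 2=27, EF_Task 3=23) = 27; EF_Task 4 = 27+9 = 36
Expected project duration μ = 36 days. Critical path: Task 1 → Task 2 → Task 4.

Variance along critical path = 7.111 + 7.111 + 2.778 = 17.000; σ = √17.000 = 4.123 days.
Z = (28 − 36) / 4.123 = -1.940
P(T ≤ 28) = Φ(-1.940) ≈ 0.026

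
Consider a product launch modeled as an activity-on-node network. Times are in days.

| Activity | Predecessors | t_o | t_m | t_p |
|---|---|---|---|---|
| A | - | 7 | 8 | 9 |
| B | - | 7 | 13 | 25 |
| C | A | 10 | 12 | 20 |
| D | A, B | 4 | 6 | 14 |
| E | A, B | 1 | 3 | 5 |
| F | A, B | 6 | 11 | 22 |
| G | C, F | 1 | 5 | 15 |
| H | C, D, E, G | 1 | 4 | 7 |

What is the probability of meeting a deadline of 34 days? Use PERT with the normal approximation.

te_A = (7 + 4·8 + 9)/6 = 48/6 = 8; σ²_A = ((9−7)/6)² = 0.111
te_B = (7 + 4·13 + 25)/6 = 84/6 = 14; σ²_B = ((25−7)/6)² = 9.000
te_C = (10 + 4·12 + 20)/6 = 78/6 = 13; σ²_C = ((20−10)/6)² = 2.778
te_D = (4 + 4·6 + 14)/6 = 42/6 = 7; σ²_D = ((14−4)/6)² = 2.778
te_E = (1 + 4·3 + 5)/6 = 18/6 = 3; σ²_E = ((5−1)/6)² = 0.444
te_F = (6 + 4·11 + 22)/6 = 72/6 = 12; σ²_F = ((22−6)/6)² = 7.111
te_G = (1 + 4·5 + 15)/6 = 36/6 = 6; σ²_G = ((15−1)/6)² = 5.444
te_H = (1 + 4·4 + 7)/6 = 24/6 = 4; σ²_H = ((7−1)/6)² = 1.000

Forward pass:
ES_A = 0; EF_A = 8
ES_B = 0; EF_B = 14
ES_C = 8; EF_C = 8+13 = 21
ES_D = max(EF_A=8, EF_B=14) = 14; EF_D = 14+7 = 21
ES_E = max(EF_A=8, EF_B=14) = 14; EF_E = 14+3 = 17
ES_F = max(EF_A=8, EF_B=14) = 14; EF_F = 14+12 = 26
ES_G = max(EF_C=21, EF_F=26) = 26; EF_G = 26+6 = 32
ES_H = max(EF_C=21, EF_D=21, EF_E=17, EF_G=32) = 32; EF_H = 32+4 = 36
Expected project duration μ = 36 days. Critical path: B → F → G → H.

Variance along critical path = 9.000 + 7.111 + 5.444 + 1.000 = 22.556; σ = √22.556 = 4.749 days.
Z = (34 − 36) / 4.749 = -0.421
P(T ≤ 34) = Φ(-0.421) ≈ 0.337

0.337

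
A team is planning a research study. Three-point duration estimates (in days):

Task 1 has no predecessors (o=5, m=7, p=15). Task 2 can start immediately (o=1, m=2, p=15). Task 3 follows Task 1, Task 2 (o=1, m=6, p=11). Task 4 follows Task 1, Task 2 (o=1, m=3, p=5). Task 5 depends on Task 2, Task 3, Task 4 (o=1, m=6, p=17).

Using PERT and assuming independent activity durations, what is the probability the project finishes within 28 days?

0.975

te_Task 1 = (5 + 4·7 + 15)/6 = 48/6 = 8; σ²_Task 1 = ((15−5)/6)² = 2.778
te_Task 2 = (1 + 4·2 + 15)/6 = 24/6 = 4; σ²_Task 2 = ((15−1)/6)² = 5.444
te_Task 3 = (1 + 4·6 + 11)/6 = 36/6 = 6; σ²_Task 3 = ((11−1)/6)² = 2.778
te_Task 4 = (1 + 4·3 + 5)/6 = 18/6 = 3; σ²_Task 4 = ((5−1)/6)² = 0.444
te_Task 5 = (1 + 4·6 + 17)/6 = 42/6 = 7; σ²_Task 5 = ((17−1)/6)² = 7.111

Forward pass:
ES_Task 1 = 0; EF_Task 1 = 8
ES_Task 2 = 0; EF_Task 2 = 4
ES_Task 3 = max(EF_Task 1=8, EF_Task 2=4) = 8; EF_Task 3 = 8+6 = 14
ES_Task 4 = max(EF_Task 1=8, EF_Task 2=4) = 8; EF_Task 4 = 8+3 = 11
ES_Task 5 = max(EF_Task 2=4, EF_Task 3=14, EF_Task 4=11) = 14; EF_Task 5 = 14+7 = 21
Expected project duration μ = 21 days. Critical path: Task 1 → Task 3 → Task 5.

Variance along critical path = 2.778 + 2.778 + 7.111 = 12.667; σ = √12.667 = 3.559 days.
Z = (28 − 21) / 3.559 = 1.967
P(T ≤ 28) = Φ(1.967) ≈ 0.975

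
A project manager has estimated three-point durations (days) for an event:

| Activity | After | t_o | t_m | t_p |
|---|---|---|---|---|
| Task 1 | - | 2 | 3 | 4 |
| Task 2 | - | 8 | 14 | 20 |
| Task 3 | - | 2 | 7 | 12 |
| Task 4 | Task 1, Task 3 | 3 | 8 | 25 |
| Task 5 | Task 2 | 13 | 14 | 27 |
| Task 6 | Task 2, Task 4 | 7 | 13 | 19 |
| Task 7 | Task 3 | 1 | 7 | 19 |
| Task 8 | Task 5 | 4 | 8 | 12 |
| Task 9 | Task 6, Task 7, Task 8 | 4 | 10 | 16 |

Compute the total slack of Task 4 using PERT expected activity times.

te_Task 1 = (2 + 4·3 + 4)/6 = 18/6 = 3
te_Task 2 = (8 + 4·14 + 20)/6 = 84/6 = 14
te_Task 3 = (2 + 4·7 + 12)/6 = 42/6 = 7
te_Task 4 = (3 + 4·8 + 25)/6 = 60/6 = 10
te_Task 5 = (13 + 4·14 + 27)/6 = 96/6 = 16
te_Task 6 = (7 + 4·13 + 19)/6 = 78/6 = 13
te_Task 7 = (1 + 4·7 + 19)/6 = 48/6 = 8
te_Task 8 = (4 + 4·8 + 12)/6 = 48/6 = 8
te_Task 9 = (4 + 4·10 + 16)/6 = 60/6 = 10

Forward pass:
ES_Task 1 = 0; EF_Task 1 = 3
ES_Task 2 = 0; EF_Task 2 = 14
ES_Task 3 = 0; EF_Task 3 = 7
ES_Task 4 = max(EF_Task 1=3, EF_Task 3=7) = 7; EF_Task 4 = 7+10 = 17
ES_Task 5 = 14; EF_Task 5 = 14+16 = 30
ES_Task 6 = max(EF_Task 2=14, EF_Task 4=17) = 17; EF_Task 6 = 17+13 = 30
ES_Task 7 = 7; EF_Task 7 = 7+8 = 15
ES_Task 8 = 30; EF_Task 8 = 30+8 = 38
ES_Task 9 = max(EF_Task 6=30, EF_Task 7=15, EF_Task 8=38) = 38; EF_Task 9 = 38+10 = 48
Expected project duration μ = 48 days. Critical path: Task 2 → Task 5 → Task 8 → Task 9.

Backward pass:
LF_Task 9 = 48; LS_Task 9 = 48−10 = 38
LF_Task 8 = LS_Task 9 = 38; LS_Task 8 = 38−8 = 30
LF_Task 7 = LS_Task 9 = 38; LS_Task 7 = 38−8 = 30
LF_Task 6 = LS_Task 9 = 38; LS_Task 6 = 38−13 = 25
LF_Task 5 = LS_Task 8 = 30; LS_Task 5 = 30−16 = 14
LF_Task 4 = LS_Task 6 = 25; LS_Task 4 = 25−10 = 15
LF_Task 3 = min(LS_Task 4=15, LS_Task 7=30) = 15; LS_Task 3 = 15−7 = 8
LF_Task 2 = min(LS_Task 5=14, LS_Task 6=25) = 14; LS_Task 2 = 14−14 = 0
LF_Task 1 = LS_Task 4 = 15; LS_Task 1 = 15−3 = 12
Slack_Task 4 = LS_Task 4 − ES_Task 4 = 15 − 7 = 8

8 days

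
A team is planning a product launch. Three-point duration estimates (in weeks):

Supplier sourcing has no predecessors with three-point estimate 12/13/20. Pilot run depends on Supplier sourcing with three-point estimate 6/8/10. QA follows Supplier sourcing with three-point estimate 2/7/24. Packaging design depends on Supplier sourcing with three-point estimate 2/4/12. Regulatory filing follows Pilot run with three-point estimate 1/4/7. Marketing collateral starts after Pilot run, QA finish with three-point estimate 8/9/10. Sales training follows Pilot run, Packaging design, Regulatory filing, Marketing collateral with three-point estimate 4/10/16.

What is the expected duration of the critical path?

te_Supplier sourcing = (12 + 4·13 + 20)/6 = 84/6 = 14
te_Pilot run = (6 + 4·8 + 10)/6 = 48/6 = 8
te_QA = (2 + 4·7 + 24)/6 = 54/6 = 9
te_Packaging design = (2 + 4·4 + 12)/6 = 30/6 = 5
te_Regulatory filing = (1 + 4·4 + 7)/6 = 24/6 = 4
te_Marketing collateral = (8 + 4·9 + 10)/6 = 54/6 = 9
te_Sales training = (4 + 4·10 + 16)/6 = 60/6 = 10

Forward pass:
ES_Supplier sourcing = 0; EF_Supplier sourcing = 14
ES_Pilot run = 14; EF_Pilot run = 14+8 = 22
ES_QA = 14; EF_QA = 14+9 = 23
ES_Packaging design = 14; EF_Packaging design = 14+5 = 19
ES_Regulatory filing = 22; EF_Regulatory filing = 22+4 = 26
ES_Marketing collateral = max(EF_Pilot run=22, EF_QA=23) = 23; EF_Marketing collateral = 23+9 = 32
ES_Sales training = max(EF_Pilot run=22, EF_Packaging design=19, EF_Regulatory filing=26, EF_Marketing collateral=32) = 32; EF_Sales training = 32+10 = 42
Expected project duration μ = 42 weeks. Critical path: Supplier sourcing → QA → Marketing collateral → Sales training.

42 weeks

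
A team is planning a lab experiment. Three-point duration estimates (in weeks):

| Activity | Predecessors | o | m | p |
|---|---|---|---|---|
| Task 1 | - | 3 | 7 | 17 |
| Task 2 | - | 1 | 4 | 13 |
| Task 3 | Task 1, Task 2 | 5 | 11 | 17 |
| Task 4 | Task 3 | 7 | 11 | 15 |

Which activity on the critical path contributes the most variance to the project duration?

Task 1

te_Task 1 = (3 + 4·7 + 17)/6 = 48/6 = 8; σ²_Task 1 = ((17−3)/6)² = 5.444
te_Task 2 = (1 + 4·4 + 13)/6 = 30/6 = 5; σ²_Task 2 = ((13−1)/6)² = 4.000
te_Task 3 = (5 + 4·11 + 17)/6 = 66/6 = 11; σ²_Task 3 = ((17−5)/6)² = 4.000
te_Task 4 = (7 + 4·11 + 15)/6 = 66/6 = 11; σ²_Task 4 = ((15−7)/6)² = 1.778

Forward pass:
ES_Task 1 = 0; EF_Task 1 = 8
ES_Task 2 = 0; EF_Task 2 = 5
ES_Task 3 = max(EF_Task 1=8, EF_Task 2=5) = 8; EF_Task 3 = 8+11 = 19
ES_Task 4 = 19; EF_Task 4 = 19+11 = 30
Expected project duration μ = 30 weeks. Critical path: Task 1 → Task 3 → Task 4.

Variances on critical path: σ²_Task 1=5.444, σ²_Task 3=4.000, σ²_Task 4=1.778.
Largest is σ²_Task 1 = 5.444.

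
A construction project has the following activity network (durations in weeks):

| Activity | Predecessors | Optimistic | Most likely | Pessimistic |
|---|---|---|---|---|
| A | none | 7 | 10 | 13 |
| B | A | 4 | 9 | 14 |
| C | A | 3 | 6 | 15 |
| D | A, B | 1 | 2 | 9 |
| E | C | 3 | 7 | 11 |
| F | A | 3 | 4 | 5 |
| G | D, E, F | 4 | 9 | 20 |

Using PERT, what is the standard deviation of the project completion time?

3.73 weeks

te_A = (7 + 4·10 + 13)/6 = 60/6 = 10; σ²_A = ((13−7)/6)² = 1.000
te_B = (4 + 4·9 + 14)/6 = 54/6 = 9; σ²_B = ((14−4)/6)² = 2.778
te_C = (3 + 4·6 + 15)/6 = 42/6 = 7; σ²_C = ((15−3)/6)² = 4.000
te_D = (1 + 4·2 + 9)/6 = 18/6 = 3; σ²_D = ((9−1)/6)² = 1.778
te_E = (3 + 4·7 + 11)/6 = 42/6 = 7; σ²_E = ((11−3)/6)² = 1.778
te_F = (3 + 4·4 + 5)/6 = 24/6 = 4; σ²_F = ((5−3)/6)² = 0.111
te_G = (4 + 4·9 + 20)/6 = 60/6 = 10; σ²_G = ((20−4)/6)² = 7.111

Forward pass:
ES_A = 0; EF_A = 10
ES_B = 10; EF_B = 10+9 = 19
ES_C = 10; EF_C = 10+7 = 17
ES_D = max(EF_A=10, EF_B=19) = 19; EF_D = 19+3 = 22
ES_E = 17; EF_E = 17+7 = 24
ES_F = 10; EF_F = 10+4 = 14
ES_G = max(EF_D=22, EF_E=24, EF_F=14) = 24; EF_G = 24+10 = 34
Expected project duration μ = 34 weeks. Critical path: A → C → E → G.

Variance along critical path = 1.000 + 4.000 + 1.778 + 7.111 = 13.889
σ = √13.889 = 3.727 weeks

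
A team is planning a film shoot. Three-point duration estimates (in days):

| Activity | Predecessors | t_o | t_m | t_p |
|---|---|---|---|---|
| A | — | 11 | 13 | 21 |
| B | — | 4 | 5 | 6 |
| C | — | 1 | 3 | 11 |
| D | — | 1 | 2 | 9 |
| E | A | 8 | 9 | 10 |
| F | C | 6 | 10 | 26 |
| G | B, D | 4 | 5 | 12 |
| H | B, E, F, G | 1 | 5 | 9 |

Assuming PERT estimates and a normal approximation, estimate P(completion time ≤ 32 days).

0.968

te_A = (11 + 4·13 + 21)/6 = 84/6 = 14; σ²_A = ((21−11)/6)² = 2.778
te_B = (4 + 4·5 + 6)/6 = 30/6 = 5; σ²_B = ((6−4)/6)² = 0.111
te_C = (1 + 4·3 + 11)/6 = 24/6 = 4; σ²_C = ((11−1)/6)² = 2.778
te_D = (1 + 4·2 + 9)/6 = 18/6 = 3; σ²_D = ((9−1)/6)² = 1.778
te_E = (8 + 4·9 + 10)/6 = 54/6 = 9; σ²_E = ((10−8)/6)² = 0.111
te_F = (6 + 4·10 + 26)/6 = 72/6 = 12; σ²_F = ((26−6)/6)² = 11.111
te_G = (4 + 4·5 + 12)/6 = 36/6 = 6; σ²_G = ((12−4)/6)² = 1.778
te_H = (1 + 4·5 + 9)/6 = 30/6 = 5; σ²_H = ((9−1)/6)² = 1.778

Forward pass:
ES_A = 0; EF_A = 14
ES_B = 0; EF_B = 5
ES_C = 0; EF_C = 4
ES_D = 0; EF_D = 3
ES_E = 14; EF_E = 14+9 = 23
ES_F = 4; EF_F = 4+12 = 16
ES_G = max(EF_B=5, EF_D=3) = 5; EF_G = 5+6 = 11
ES_H = max(EF_B=5, EF_E=23, EF_F=16, EF_G=11) = 23; EF_H = 23+5 = 28
Expected project duration μ = 28 days. Critical path: A → E → H.

Variance along critical path = 2.778 + 0.111 + 1.778 = 4.667; σ = √4.667 = 2.160 days.
Z = (32 − 28) / 2.160 = 1.852
P(T ≤ 32) = Φ(1.852) ≈ 0.968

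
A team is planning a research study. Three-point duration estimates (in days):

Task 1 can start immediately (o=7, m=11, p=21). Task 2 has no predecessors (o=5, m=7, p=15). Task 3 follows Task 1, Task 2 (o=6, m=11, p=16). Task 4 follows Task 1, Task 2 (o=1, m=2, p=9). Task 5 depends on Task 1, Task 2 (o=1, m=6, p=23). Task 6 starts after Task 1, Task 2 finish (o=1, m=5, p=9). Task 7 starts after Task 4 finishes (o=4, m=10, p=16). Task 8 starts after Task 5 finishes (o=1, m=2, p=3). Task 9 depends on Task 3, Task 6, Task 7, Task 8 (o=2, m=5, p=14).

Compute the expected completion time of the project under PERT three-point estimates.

te_Task 1 = (7 + 4·11 + 21)/6 = 72/6 = 12
te_Task 2 = (5 + 4·7 + 15)/6 = 48/6 = 8
te_Task 3 = (6 + 4·11 + 16)/6 = 66/6 = 11
te_Task 4 = (1 + 4·2 + 9)/6 = 18/6 = 3
te_Task 5 = (1 + 4·6 + 23)/6 = 48/6 = 8
te_Task 6 = (1 + 4·5 + 9)/6 = 30/6 = 5
te_Task 7 = (4 + 4·10 + 16)/6 = 60/6 = 10
te_Task 8 = (1 + 4·2 + 3)/6 = 12/6 = 2
te_Task 9 = (2 + 4·5 + 14)/6 = 36/6 = 6

Forward pass:
ES_Task 1 = 0; EF_Task 1 = 12
ES_Task 2 = 0; EF_Task 2 = 8
ES_Task 3 = max(EF_Task 1=12, EF_Task 2=8) = 12; EF_Task 3 = 12+11 = 23
ES_Task 4 = max(EF_Task 1=12, EF_Task 2=8) = 12; EF_Task 4 = 12+3 = 15
ES_Task 5 = max(EF_Task 1=12, EF_Task 2=8) = 12; EF_Task 5 = 12+8 = 20
ES_Task 6 = max(EF_Task 1=12, EF_Task 2=8) = 12; EF_Task 6 = 12+5 = 17
ES_Task 7 = 15; EF_Task 7 = 15+10 = 25
ES_Task 8 = 20; EF_Task 8 = 20+2 = 22
ES_Task 9 = max(EF_Task 3=23, EF_Task 6=17, EF_Task 7=25, EF_Task 8=22) = 25; EF_Task 9 = 25+6 = 31
Expected project duration μ = 31 days. Critical path: Task 1 → Task 4 → Task 7 → Task 9.

31 days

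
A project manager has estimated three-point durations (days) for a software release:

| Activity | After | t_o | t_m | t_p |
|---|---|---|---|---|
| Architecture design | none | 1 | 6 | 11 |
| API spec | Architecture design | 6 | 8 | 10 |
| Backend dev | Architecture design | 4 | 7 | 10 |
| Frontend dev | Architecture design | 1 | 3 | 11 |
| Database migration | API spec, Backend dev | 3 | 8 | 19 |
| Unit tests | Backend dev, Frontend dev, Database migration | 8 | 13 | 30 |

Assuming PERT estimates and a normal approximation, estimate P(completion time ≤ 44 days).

te_Architecture design = (1 + 4·6 + 11)/6 = 36/6 = 6; σ²_Architecture design = ((11−1)/6)² = 2.778
te_API spec = (6 + 4·8 + 10)/6 = 48/6 = 8; σ²_API spec = ((10−6)/6)² = 0.444
te_Backend dev = (4 + 4·7 + 10)/6 = 42/6 = 7; σ²_Backend dev = ((10−4)/6)² = 1.000
te_Frontend dev = (1 + 4·3 + 11)/6 = 24/6 = 4; σ²_Frontend dev = ((11−1)/6)² = 2.778
te_Database migration = (3 + 4·8 + 19)/6 = 54/6 = 9; σ²_Database migration = ((19−3)/6)² = 7.111
te_Unit tests = (8 + 4·13 + 30)/6 = 90/6 = 15; σ²_Unit tests = ((30−8)/6)² = 13.444

Forward pass:
ES_Architecture design = 0; EF_Architecture design = 6
ES_API spec = 6; EF_API spec = 6+8 = 14
ES_Backend dev = 6; EF_Backend dev = 6+7 = 13
ES_Frontend dev = 6; EF_Frontend dev = 6+4 = 10
ES_Database migration = max(EF_API spec=14, EF_Backend dev=13) = 14; EF_Database migration = 14+9 = 23
ES_Unit tests = max(EF_Backend dev=13, EF_Frontend dev=10, EF_Database migration=23) = 23; EF_Unit tests = 23+15 = 38
Expected project duration μ = 38 days. Critical path: Architecture design → API spec → Database migration → Unit tests.

Variance along critical path = 2.778 + 0.444 + 7.111 + 13.444 = 23.778; σ = √23.778 = 4.876 days.
Z = (44 − 38) / 4.876 = 1.230
P(T ≤ 44) = Φ(1.230) ≈ 0.891

0.891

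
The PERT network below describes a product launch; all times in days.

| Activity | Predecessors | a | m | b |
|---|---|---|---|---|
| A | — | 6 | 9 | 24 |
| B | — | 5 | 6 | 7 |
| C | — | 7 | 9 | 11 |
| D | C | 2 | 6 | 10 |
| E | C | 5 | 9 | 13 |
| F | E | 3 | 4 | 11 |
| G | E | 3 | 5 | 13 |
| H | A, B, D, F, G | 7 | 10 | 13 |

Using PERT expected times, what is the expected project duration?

34 days

te_A = (6 + 4·9 + 24)/6 = 66/6 = 11
te_B = (5 + 4·6 + 7)/6 = 36/6 = 6
te_C = (7 + 4·9 + 11)/6 = 54/6 = 9
te_D = (2 + 4·6 + 10)/6 = 36/6 = 6
te_E = (5 + 4·9 + 13)/6 = 54/6 = 9
te_F = (3 + 4·4 + 11)/6 = 30/6 = 5
te_G = (3 + 4·5 + 13)/6 = 36/6 = 6
te_H = (7 + 4·10 + 13)/6 = 60/6 = 10

Forward pass:
ES_A = 0; EF_A = 11
ES_B = 0; EF_B = 6
ES_C = 0; EF_C = 9
ES_D = 9; EF_D = 9+6 = 15
ES_E = 9; EF_E = 9+9 = 18
ES_F = 18; EF_F = 18+5 = 23
ES_G = 18; EF_G = 18+6 = 24
ES_H = max(EF_A=11, EF_B=6, EF_D=15, EF_F=23, EF_G=24) = 24; EF_H = 24+10 = 34
Expected project duration μ = 34 days. Critical path: C → E → G → H.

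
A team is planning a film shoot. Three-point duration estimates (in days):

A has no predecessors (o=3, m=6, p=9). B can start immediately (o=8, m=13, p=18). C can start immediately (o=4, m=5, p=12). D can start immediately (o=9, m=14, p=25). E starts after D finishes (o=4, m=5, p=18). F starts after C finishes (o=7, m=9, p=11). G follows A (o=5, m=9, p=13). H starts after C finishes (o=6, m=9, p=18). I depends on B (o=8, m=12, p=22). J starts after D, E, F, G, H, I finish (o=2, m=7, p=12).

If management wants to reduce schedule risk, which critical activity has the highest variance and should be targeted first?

I

te_A = (3 + 4·6 + 9)/6 = 36/6 = 6; σ²_A = ((9−3)/6)² = 1.000
te_B = (8 + 4·13 + 18)/6 = 78/6 = 13; σ²_B = ((18−8)/6)² = 2.778
te_C = (4 + 4·5 + 12)/6 = 36/6 = 6; σ²_C = ((12−4)/6)² = 1.778
te_D = (9 + 4·14 + 25)/6 = 90/6 = 15; σ²_D = ((25−9)/6)² = 7.111
te_E = (4 + 4·5 + 18)/6 = 42/6 = 7; σ²_E = ((18−4)/6)² = 5.444
te_F = (7 + 4·9 + 11)/6 = 54/6 = 9; σ²_F = ((11−7)/6)² = 0.444
te_G = (5 + 4·9 + 13)/6 = 54/6 = 9; σ²_G = ((13−5)/6)² = 1.778
te_H = (6 + 4·9 + 18)/6 = 60/6 = 10; σ²_H = ((18−6)/6)² = 4.000
te_I = (8 + 4·12 + 22)/6 = 78/6 = 13; σ²_I = ((22−8)/6)² = 5.444
te_J = (2 + 4·7 + 12)/6 = 42/6 = 7; σ²_J = ((12−2)/6)² = 2.778

Forward pass:
ES_A = 0; EF_A = 6
ES_B = 0; EF_B = 13
ES_C = 0; EF_C = 6
ES_D = 0; EF_D = 15
ES_E = 15; EF_E = 15+7 = 22
ES_F = 6; EF_F = 6+9 = 15
ES_G = 6; EF_G = 6+9 = 15
ES_H = 6; EF_H = 6+10 = 16
ES_I = 13; EF_I = 13+13 = 26
ES_J = max(EF_D=15, EF_E=22, EF_F=15, EF_G=15, EF_H=16, EF_I=26) = 26; EF_J = 26+7 = 33
Expected project duration μ = 33 days. Critical path: B → I → J.

Variances on critical path: σ²_B=2.778, σ²_I=5.444, σ²_J=2.778.
Largest is σ²_I = 5.444.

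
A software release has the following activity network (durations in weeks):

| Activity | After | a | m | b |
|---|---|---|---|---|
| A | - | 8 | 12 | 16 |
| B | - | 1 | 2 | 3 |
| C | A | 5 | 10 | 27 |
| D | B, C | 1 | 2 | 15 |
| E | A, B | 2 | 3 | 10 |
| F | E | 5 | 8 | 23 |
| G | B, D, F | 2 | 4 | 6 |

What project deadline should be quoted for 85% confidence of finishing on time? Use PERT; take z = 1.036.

te_A = (8 + 4·12 + 16)/6 = 72/6 = 12; σ²_A = ((16−8)/6)² = 1.778
te_B = (1 + 4·2 + 3)/6 = 12/6 = 2; σ²_B = ((3−1)/6)² = 0.111
te_C = (5 + 4·10 + 27)/6 = 72/6 = 12; σ²_C = ((27−5)/6)² = 13.444
te_D = (1 + 4·2 + 15)/6 = 24/6 = 4; σ²_D = ((15−1)/6)² = 5.444
te_E = (2 + 4·3 + 10)/6 = 24/6 = 4; σ²_E = ((10−2)/6)² = 1.778
te_F = (5 + 4·8 + 23)/6 = 60/6 = 10; σ²_F = ((23−5)/6)² = 9.000
te_G = (2 + 4·4 + 6)/6 = 24/6 = 4; σ²_G = ((6−2)/6)² = 0.444

Forward pass:
ES_A = 0; EF_A = 12
ES_B = 0; EF_B = 2
ES_C = 12; EF_C = 12+12 = 24
ES_D = max(EF_B=2, EF_C=24) = 24; EF_D = 24+4 = 28
ES_E = max(EF_A=12, EF_B=2) = 12; EF_E = 12+4 = 16
ES_F = 16; EF_F = 16+10 = 26
ES_G = max(EF_B=2, EF_D=28, EF_F=26) = 28; EF_G = 28+4 = 32
Expected project duration μ = 32 weeks. Critical path: A → C → D → G.

Variance along critical path = 1.778 + 13.444 + 5.444 + 0.444 = 21.111; σ = 4.595 weeks.
D = μ + z·σ = 32 + 1.036·4.595 = 36.8 weeks

36.8 weeks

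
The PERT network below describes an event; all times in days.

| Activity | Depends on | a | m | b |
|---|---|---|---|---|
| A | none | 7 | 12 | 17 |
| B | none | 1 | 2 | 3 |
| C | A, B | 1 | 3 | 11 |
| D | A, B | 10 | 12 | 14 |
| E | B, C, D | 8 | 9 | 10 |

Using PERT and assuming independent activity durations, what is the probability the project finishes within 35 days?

0.863

te_A = (7 + 4·12 + 17)/6 = 72/6 = 12; σ²_A = ((17−7)/6)² = 2.778
te_B = (1 + 4·2 + 3)/6 = 12/6 = 2; σ²_B = ((3−1)/6)² = 0.111
te_C = (1 + 4·3 + 11)/6 = 24/6 = 4; σ²_C = ((11−1)/6)² = 2.778
te_D = (10 + 4·12 + 14)/6 = 72/6 = 12; σ²_D = ((14−10)/6)² = 0.444
te_E = (8 + 4·9 + 10)/6 = 54/6 = 9; σ²_E = ((10−8)/6)² = 0.111

Forward pass:
ES_A = 0; EF_A = 12
ES_B = 0; EF_B = 2
ES_C = max(EF_A=12, EF_B=2) = 12; EF_C = 12+4 = 16
ES_D = max(EF_A=12, EF_B=2) = 12; EF_D = 12+12 = 24
ES_E = max(EF_B=2, EF_C=16, EF_D=24) = 24; EF_E = 24+9 = 33
Expected project duration μ = 33 days. Critical path: A → D → E.

Variance along critical path = 2.778 + 0.444 + 0.111 = 3.333; σ = √3.333 = 1.826 days.
Z = (35 − 33) / 1.826 = 1.095
P(T ≤ 35) = Φ(1.095) ≈ 0.863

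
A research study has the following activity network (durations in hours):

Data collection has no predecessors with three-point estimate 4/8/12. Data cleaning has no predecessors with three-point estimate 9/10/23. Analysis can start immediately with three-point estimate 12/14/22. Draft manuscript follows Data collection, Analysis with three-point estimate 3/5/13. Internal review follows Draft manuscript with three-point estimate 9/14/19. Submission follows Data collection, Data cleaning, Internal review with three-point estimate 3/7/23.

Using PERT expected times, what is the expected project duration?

44 hours

te_Data collection = (4 + 4·8 + 12)/6 = 48/6 = 8
te_Data cleaning = (9 + 4·10 + 23)/6 = 72/6 = 12
te_Analysis = (12 + 4·14 + 22)/6 = 90/6 = 15
te_Draft manuscript = (3 + 4·5 + 13)/6 = 36/6 = 6
te_Internal review = (9 + 4·14 + 19)/6 = 84/6 = 14
te_Submission = (3 + 4·7 + 23)/6 = 54/6 = 9

Forward pass:
ES_Data collection = 0; EF_Data collection = 8
ES_Data cleaning = 0; EF_Data cleaning = 12
ES_Analysis = 0; EF_Analysis = 15
ES_Draft manuscript = max(EF_Data collection=8, EF_Analysis=15) = 15; EF_Draft manuscript = 15+6 = 21
ES_Internal review = 21; EF_Internal review = 21+14 = 35
ES_Submission = max(EF_Data collection=8, EF_Data cleaning=12, EF_Internal review=35) = 35; EF_Submission = 35+9 = 44
Expected project duration μ = 44 hours. Critical path: Analysis → Draft manuscript → Internal review → Submission.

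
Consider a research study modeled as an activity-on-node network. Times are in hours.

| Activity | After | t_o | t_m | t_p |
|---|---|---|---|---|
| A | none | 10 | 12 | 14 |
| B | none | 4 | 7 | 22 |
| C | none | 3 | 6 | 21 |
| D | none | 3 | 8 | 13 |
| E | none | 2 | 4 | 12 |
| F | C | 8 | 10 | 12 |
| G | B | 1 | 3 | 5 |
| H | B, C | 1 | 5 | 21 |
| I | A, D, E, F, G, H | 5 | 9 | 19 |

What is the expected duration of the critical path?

te_A = (10 + 4·12 + 14)/6 = 72/6 = 12
te_B = (4 + 4·7 + 22)/6 = 54/6 = 9
te_C = (3 + 4·6 + 21)/6 = 48/6 = 8
te_D = (3 + 4·8 + 13)/6 = 48/6 = 8
te_E = (2 + 4·4 + 12)/6 = 30/6 = 5
te_F = (8 + 4·10 + 12)/6 = 60/6 = 10
te_G = (1 + 4·3 + 5)/6 = 18/6 = 3
te_H = (1 + 4·5 + 21)/6 = 42/6 = 7
te_I = (5 + 4·9 + 19)/6 = 60/6 = 10

Forward pass:
ES_A = 0; EF_A = 12
ES_B = 0; EF_B = 9
ES_C = 0; EF_C = 8
ES_D = 0; EF_D = 8
ES_E = 0; EF_E = 5
ES_F = 8; EF_F = 8+10 = 18
ES_G = 9; EF_G = 9+3 = 12
ES_H = max(EF_B=9, EF_C=8) = 9; EF_H = 9+7 = 16
ES_I = max(EF_A=12, EF_D=8, EF_E=5, EF_F=18, EF_G=12, EF_H=16) = 18; EF_I = 18+10 = 28
Expected project duration μ = 28 hours. Critical path: C → F → I.

28 hours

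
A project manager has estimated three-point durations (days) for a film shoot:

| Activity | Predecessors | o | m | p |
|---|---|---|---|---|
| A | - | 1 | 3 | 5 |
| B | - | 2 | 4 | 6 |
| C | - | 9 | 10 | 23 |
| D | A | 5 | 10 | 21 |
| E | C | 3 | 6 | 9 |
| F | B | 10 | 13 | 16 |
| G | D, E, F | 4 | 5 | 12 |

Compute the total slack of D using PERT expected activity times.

4 days

te_A = (1 + 4·3 + 5)/6 = 18/6 = 3
te_B = (2 + 4·4 + 6)/6 = 24/6 = 4
te_C = (9 + 4·10 + 23)/6 = 72/6 = 12
te_D = (5 + 4·10 + 21)/6 = 66/6 = 11
te_E = (3 + 4·6 + 9)/6 = 36/6 = 6
te_F = (10 + 4·13 + 16)/6 = 78/6 = 13
te_G = (4 + 4·5 + 12)/6 = 36/6 = 6

Forward pass:
ES_A = 0; EF_A = 3
ES_B = 0; EF_B = 4
ES_C = 0; EF_C = 12
ES_D = 3; EF_D = 3+11 = 14
ES_E = 12; EF_E = 12+6 = 18
ES_F = 4; EF_F = 4+13 = 17
ES_G = max(EF_D=14, EF_E=18, EF_F=17) = 18; EF_G = 18+6 = 24
Expected project duration μ = 24 days. Critical path: C → E → G.

Backward pass:
LF_G = 24; LS_G = 24−6 = 18
LF_F = LS_G = 18; LS_F = 18−13 = 5
LF_E = LS_G = 18; LS_E = 18−6 = 12
LF_D = LS_G = 18; LS_D = 18−11 = 7
LF_C = LS_E = 12; LS_C = 12−12 = 0
LF_B = LS_F = 5; LS_B = 5−4 = 1
LF_A = LS_D = 7; LS_A = 7−3 = 4
Slack_D = LS_D − ES_D = 7 − 3 = 4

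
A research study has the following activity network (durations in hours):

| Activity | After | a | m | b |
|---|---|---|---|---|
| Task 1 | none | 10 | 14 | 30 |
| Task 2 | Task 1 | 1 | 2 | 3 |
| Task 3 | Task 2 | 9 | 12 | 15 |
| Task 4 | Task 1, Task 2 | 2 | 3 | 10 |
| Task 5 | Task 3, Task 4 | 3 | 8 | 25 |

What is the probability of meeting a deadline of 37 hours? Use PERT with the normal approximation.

te_Task 1 = (10 + 4·14 + 30)/6 = 96/6 = 16; σ²_Task 1 = ((30−10)/6)² = 11.111
te_Task 2 = (1 + 4·2 + 3)/6 = 12/6 = 2; σ²_Task 2 = ((3−1)/6)² = 0.111
te_Task 3 = (9 + 4·12 + 15)/6 = 72/6 = 12; σ²_Task 3 = ((15−9)/6)² = 1.000
te_Task 4 = (2 + 4·3 + 10)/6 = 24/6 = 4; σ²_Task 4 = ((10−2)/6)² = 1.778
te_Task 5 = (3 + 4·8 + 25)/6 = 60/6 = 10; σ²_Task 5 = ((25−3)/6)² = 13.444

Forward pass:
ES_Task 1 = 0; EF_Task 1 = 16
ES_Task 2 = 16; EF_Task 2 = 16+2 = 18
ES_Task 3 = 18; EF_Task 3 = 18+12 = 30
ES_Task 4 = max(EF_Task 1=16, EF_Task 2=18) = 18; EF_Task 4 = 18+4 = 22
ES_Task 5 = max(EF_Task 3=30, EF_Task 4=22) = 30; EF_Task 5 = 30+10 = 40
Expected project duration μ = 40 hours. Critical path: Task 1 → Task 2 → Task 3 → Task 5.

Variance along critical path = 11.111 + 0.111 + 1.000 + 13.444 = 25.667; σ = √25.667 = 5.066 hours.
Z = (37 − 40) / 5.066 = -0.592
P(T ≤ 37) = Φ(-0.592) ≈ 0.277

0.277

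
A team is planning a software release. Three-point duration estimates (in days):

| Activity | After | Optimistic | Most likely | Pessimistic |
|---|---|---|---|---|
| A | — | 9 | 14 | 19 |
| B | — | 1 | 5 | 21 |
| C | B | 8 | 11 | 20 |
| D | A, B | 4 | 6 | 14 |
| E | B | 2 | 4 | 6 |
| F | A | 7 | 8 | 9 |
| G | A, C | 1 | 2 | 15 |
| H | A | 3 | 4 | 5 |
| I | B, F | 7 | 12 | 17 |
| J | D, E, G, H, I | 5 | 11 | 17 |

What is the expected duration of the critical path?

45 days

te_A = (9 + 4·14 + 19)/6 = 84/6 = 14
te_B = (1 + 4·5 + 21)/6 = 42/6 = 7
te_C = (8 + 4·11 + 20)/6 = 72/6 = 12
te_D = (4 + 4·6 + 14)/6 = 42/6 = 7
te_E = (2 + 4·4 + 6)/6 = 24/6 = 4
te_F = (7 + 4·8 + 9)/6 = 48/6 = 8
te_G = (1 + 4·2 + 15)/6 = 24/6 = 4
te_H = (3 + 4·4 + 5)/6 = 24/6 = 4
te_I = (7 + 4·12 + 17)/6 = 72/6 = 12
te_J = (5 + 4·11 + 17)/6 = 66/6 = 11

Forward pass:
ES_A = 0; EF_A = 14
ES_B = 0; EF_B = 7
ES_C = 7; EF_C = 7+12 = 19
ES_D = max(EF_A=14, EF_B=7) = 14; EF_D = 14+7 = 21
ES_E = 7; EF_E = 7+4 = 11
ES_F = 14; EF_F = 14+8 = 22
ES_G = max(EF_A=14, EF_C=19) = 19; EF_G = 19+4 = 23
ES_H = 14; EF_H = 14+4 = 18
ES_I = max(EF_B=7, EF_F=22) = 22; EF_I = 22+12 = 34
ES_J = max(EF_D=21, EF_E=11, EF_G=23, EF_H=18, EF_I=34) = 34; EF_J = 34+11 = 45
Expected project duration μ = 45 days. Critical path: A → F → I → J.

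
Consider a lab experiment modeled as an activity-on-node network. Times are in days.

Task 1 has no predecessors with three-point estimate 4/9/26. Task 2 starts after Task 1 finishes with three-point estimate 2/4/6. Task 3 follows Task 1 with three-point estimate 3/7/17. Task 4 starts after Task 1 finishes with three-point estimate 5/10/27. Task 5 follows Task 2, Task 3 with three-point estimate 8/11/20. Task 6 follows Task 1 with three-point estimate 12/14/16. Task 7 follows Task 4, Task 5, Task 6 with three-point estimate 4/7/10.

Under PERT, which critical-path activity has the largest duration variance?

Task 1

te_Task 1 = (4 + 4·9 + 26)/6 = 66/6 = 11; σ²_Task 1 = ((26−4)/6)² = 13.444
te_Task 2 = (2 + 4·4 + 6)/6 = 24/6 = 4; σ²_Task 2 = ((6−2)/6)² = 0.444
te_Task 3 = (3 + 4·7 + 17)/6 = 48/6 = 8; σ²_Task 3 = ((17−3)/6)² = 5.444
te_Task 4 = (5 + 4·10 + 27)/6 = 72/6 = 12; σ²_Task 4 = ((27−5)/6)² = 13.444
te_Task 5 = (8 + 4·11 + 20)/6 = 72/6 = 12; σ²_Task 5 = ((20−8)/6)² = 4.000
te_Task 6 = (12 + 4·14 + 16)/6 = 84/6 = 14; σ²_Task 6 = ((16−12)/6)² = 0.444
te_Task 7 = (4 + 4·7 + 10)/6 = 42/6 = 7; σ²_Task 7 = ((10−4)/6)² = 1.000

Forward pass:
ES_Task 1 = 0; EF_Task 1 = 11
ES_Task 2 = 11; EF_Task 2 = 11+4 = 15
ES_Task 3 = 11; EF_Task 3 = 11+8 = 19
ES_Task 4 = 11; EF_Task 4 = 11+12 = 23
ES_Task 5 = max(EF_Task 2=15, EF_Task 3=19) = 19; EF_Task 5 = 19+12 = 31
ES_Task 6 = 11; EF_Task 6 = 11+14 = 25
ES_Task 7 = max(EF_Task 4=23, EF_Task 5=31, EF_Task 6=25) = 31; EF_Task 7 = 31+7 = 38
Expected project duration μ = 38 days. Critical path: Task 1 → Task 3 → Task 5 → Task 7.

Variances on critical path: σ²_Task 1=13.444, σ²_Task 3=5.444, σ²_Task 5=4.000, σ²_Task 7=1.000.
Largest is σ²_Task 1 = 13.444.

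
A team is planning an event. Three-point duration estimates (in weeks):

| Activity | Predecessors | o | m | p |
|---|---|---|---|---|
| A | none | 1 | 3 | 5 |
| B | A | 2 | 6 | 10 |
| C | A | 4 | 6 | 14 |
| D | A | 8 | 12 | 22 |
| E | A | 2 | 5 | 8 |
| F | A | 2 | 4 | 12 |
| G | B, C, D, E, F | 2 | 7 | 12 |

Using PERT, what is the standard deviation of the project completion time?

2.94 weeks

te_A = (1 + 4·3 + 5)/6 = 18/6 = 3; σ²_A = ((5−1)/6)² = 0.444
te_B = (2 + 4·6 + 10)/6 = 36/6 = 6; σ²_B = ((10−2)/6)² = 1.778
te_C = (4 + 4·6 + 14)/6 = 42/6 = 7; σ²_C = ((14−4)/6)² = 2.778
te_D = (8 + 4·12 + 22)/6 = 78/6 = 13; σ²_D = ((22−8)/6)² = 5.444
te_E = (2 + 4·5 + 8)/6 = 30/6 = 5; σ²_E = ((8−2)/6)² = 1.000
te_F = (2 + 4·4 + 12)/6 = 30/6 = 5; σ²_F = ((12−2)/6)² = 2.778
te_G = (2 + 4·7 + 12)/6 = 42/6 = 7; σ²_G = ((12−2)/6)² = 2.778

Forward pass:
ES_A = 0; EF_A = 3
ES_B = 3; EF_B = 3+6 = 9
ES_C = 3; EF_C = 3+7 = 10
ES_D = 3; EF_D = 3+13 = 16
ES_E = 3; EF_E = 3+5 = 8
ES_F = 3; EF_F = 3+5 = 8
ES_G = max(EF_B=9, EF_C=10, EF_D=16, EF_E=8, EF_F=8) = 16; EF_G = 16+7 = 23
Expected project duration μ = 23 weeks. Critical path: A → D → G.

Variance along critical path = 0.444 + 5.444 + 2.778 = 8.667
σ = √8.667 = 2.944 weeks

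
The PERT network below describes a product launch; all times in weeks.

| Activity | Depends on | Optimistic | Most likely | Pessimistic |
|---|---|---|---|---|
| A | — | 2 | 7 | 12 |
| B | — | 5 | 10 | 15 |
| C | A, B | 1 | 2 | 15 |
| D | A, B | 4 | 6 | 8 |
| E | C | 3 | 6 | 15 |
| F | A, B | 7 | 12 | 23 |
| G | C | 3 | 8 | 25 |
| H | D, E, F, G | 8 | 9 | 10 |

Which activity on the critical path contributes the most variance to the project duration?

te_A = (2 + 4·7 + 12)/6 = 42/6 = 7; σ²_A = ((12−2)/6)² = 2.778
te_B = (5 + 4·10 + 15)/6 = 60/6 = 10; σ²_B = ((15−5)/6)² = 2.778
te_C = (1 + 4·2 + 15)/6 = 24/6 = 4; σ²_C = ((15−1)/6)² = 5.444
te_D = (4 + 4·6 + 8)/6 = 36/6 = 6; σ²_D = ((8−4)/6)² = 0.444
te_E = (3 + 4·6 + 15)/6 = 42/6 = 7; σ²_E = ((15−3)/6)² = 4.000
te_F = (7 + 4·12 + 23)/6 = 78/6 = 13; σ²_F = ((23−7)/6)² = 7.111
te_G = (3 + 4·8 + 25)/6 = 60/6 = 10; σ²_G = ((25−3)/6)² = 13.444
te_H = (8 + 4·9 + 10)/6 = 54/6 = 9; σ²_H = ((10−8)/6)² = 0.111

Forward pass:
ES_A = 0; EF_A = 7
ES_B = 0; EF_B = 10
ES_C = max(EF_A=7, EF_B=10) = 10; EF_C = 10+4 = 14
ES_D = max(EF_A=7, EF_B=10) = 10; EF_D = 10+6 = 16
ES_E = 14; EF_E = 14+7 = 21
ES_F = max(EF_A=7, EF_B=10) = 10; EF_F = 10+13 = 23
ES_G = 14; EF_G = 14+10 = 24
ES_H = max(EF_D=16, EF_E=21, EF_F=23, EF_G=24) = 24; EF_H = 24+9 = 33
Expected project duration μ = 33 weeks. Critical path: B → C → G → H.

Variances on critical path: σ²_B=2.778, σ²_C=5.444, σ²_G=13.444, σ²_H=0.111.
Largest is σ²_G = 13.444.

G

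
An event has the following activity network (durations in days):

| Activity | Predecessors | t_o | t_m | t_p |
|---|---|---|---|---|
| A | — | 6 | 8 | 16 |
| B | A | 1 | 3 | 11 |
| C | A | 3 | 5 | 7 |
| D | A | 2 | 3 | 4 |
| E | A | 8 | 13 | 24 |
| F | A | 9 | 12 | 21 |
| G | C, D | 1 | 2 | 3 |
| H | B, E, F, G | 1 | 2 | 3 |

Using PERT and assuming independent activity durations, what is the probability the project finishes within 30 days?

0.943

te_A = (6 + 4·8 + 16)/6 = 54/6 = 9; σ²_A = ((16−6)/6)² = 2.778
te_B = (1 + 4·3 + 11)/6 = 24/6 = 4; σ²_B = ((11−1)/6)² = 2.778
te_C = (3 + 4·5 + 7)/6 = 30/6 = 5; σ²_C = ((7−3)/6)² = 0.444
te_D = (2 + 4·3 + 4)/6 = 18/6 = 3; σ²_D = ((4−2)/6)² = 0.111
te_E = (8 + 4·13 + 24)/6 = 84/6 = 14; σ²_E = ((24−8)/6)² = 7.111
te_F = (9 + 4·12 + 21)/6 = 78/6 = 13; σ²_F = ((21−9)/6)² = 4.000
te_G = (1 + 4·2 + 3)/6 = 12/6 = 2; σ²_G = ((3−1)/6)² = 0.111
te_H = (1 + 4·2 + 3)/6 = 12/6 = 2; σ²_H = ((3−1)/6)² = 0.111

Forward pass:
ES_A = 0; EF_A = 9
ES_B = 9; EF_B = 9+4 = 13
ES_C = 9; EF_C = 9+5 = 14
ES_D = 9; EF_D = 9+3 = 12
ES_E = 9; EF_E = 9+14 = 23
ES_F = 9; EF_F = 9+13 = 22
ES_G = max(EF_C=14, EF_D=12) = 14; EF_G = 14+2 = 16
ES_H = max(EF_B=13, EF_E=23, EF_F=22, EF_G=16) = 23; EF_H = 23+2 = 25
Expected project duration μ = 25 days. Critical path: A → E → H.

Variance along critical path = 2.778 + 7.111 + 0.111 = 10.000; σ = √10.000 = 3.162 days.
Z = (30 − 25) / 3.162 = 1.581
P(T ≤ 30) = Φ(1.581) ≈ 0.943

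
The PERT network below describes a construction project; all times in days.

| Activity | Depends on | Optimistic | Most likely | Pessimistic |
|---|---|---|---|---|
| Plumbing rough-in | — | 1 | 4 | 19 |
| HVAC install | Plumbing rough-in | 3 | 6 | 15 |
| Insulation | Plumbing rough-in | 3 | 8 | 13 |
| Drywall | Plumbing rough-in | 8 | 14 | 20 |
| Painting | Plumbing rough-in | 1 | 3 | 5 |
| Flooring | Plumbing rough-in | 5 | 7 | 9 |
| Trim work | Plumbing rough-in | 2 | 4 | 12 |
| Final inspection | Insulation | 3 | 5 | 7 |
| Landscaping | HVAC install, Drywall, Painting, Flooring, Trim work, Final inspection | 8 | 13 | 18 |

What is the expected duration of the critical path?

te_Plumbing rough-in = (1 + 4·4 + 19)/6 = 36/6 = 6
te_HVAC install = (3 + 4·6 + 15)/6 = 42/6 = 7
te_Insulation = (3 + 4·8 + 13)/6 = 48/6 = 8
te_Drywall = (8 + 4·14 + 20)/6 = 84/6 = 14
te_Painting = (1 + 4·3 + 5)/6 = 18/6 = 3
te_Flooring = (5 + 4·7 + 9)/6 = 42/6 = 7
te_Trim work = (2 + 4·4 + 12)/6 = 30/6 = 5
te_Final inspection = (3 + 4·5 + 7)/6 = 30/6 = 5
te_Landscaping = (8 + 4·13 + 18)/6 = 78/6 = 13

Forward pass:
ES_Plumbing rough-in = 0; EF_Plumbing rough-in = 6
ES_HVAC install = 6; EF_HVAC install = 6+7 = 13
ES_Insulation = 6; EF_Insulation = 6+8 = 14
ES_Drywall = 6; EF_Drywall = 6+14 = 20
ES_Painting = 6; EF_Painting = 6+3 = 9
ES_Flooring = 6; EF_Flooring = 6+7 = 13
ES_Trim work = 6; EF_Trim work = 6+5 = 11
ES_Final inspection = 14; EF_Final inspection = 14+5 = 19
ES_Landscaping = max(EF_HVAC install=13, EF_Drywall=20, EF_Painting=9, EF_Flooring=13, EF_Trim work=11, EF_Final inspection=19) = 20; EF_Landscaping = 20+13 = 33
Expected project duration μ = 33 days. Critical path: Plumbing rough-in → Drywall → Landscaping.

33 days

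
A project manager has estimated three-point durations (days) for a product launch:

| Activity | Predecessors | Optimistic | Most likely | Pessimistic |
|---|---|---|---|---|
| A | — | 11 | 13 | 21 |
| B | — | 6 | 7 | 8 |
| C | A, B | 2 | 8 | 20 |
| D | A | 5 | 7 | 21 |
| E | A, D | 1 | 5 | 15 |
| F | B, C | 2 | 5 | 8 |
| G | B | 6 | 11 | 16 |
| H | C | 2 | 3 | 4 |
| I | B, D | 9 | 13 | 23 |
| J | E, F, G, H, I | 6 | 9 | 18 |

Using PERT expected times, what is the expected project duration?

te_A = (11 + 4·13 + 21)/6 = 84/6 = 14
te_B = (6 + 4·7 + 8)/6 = 42/6 = 7
te_C = (2 + 4·8 + 20)/6 = 54/6 = 9
te_D = (5 + 4·7 + 21)/6 = 54/6 = 9
te_E = (1 + 4·5 + 15)/6 = 36/6 = 6
te_F = (2 + 4·5 + 8)/6 = 30/6 = 5
te_G = (6 + 4·11 + 16)/6 = 66/6 = 11
te_H = (2 + 4·3 + 4)/6 = 18/6 = 3
te_I = (9 + 4·13 + 23)/6 = 84/6 = 14
te_J = (6 + 4·9 + 18)/6 = 60/6 = 10

Forward pass:
ES_A = 0; EF_A = 14
ES_B = 0; EF_B = 7
ES_C = max(EF_A=14, EF_B=7) = 14; EF_C = 14+9 = 23
ES_D = 14; EF_D = 14+9 = 23
ES_E = max(EF_A=14, EF_D=23) = 23; EF_E = 23+6 = 29
ES_F = max(EF_B=7, EF_C=23) = 23; EF_F = 23+5 = 28
ES_G = 7; EF_G = 7+11 = 18
ES_H = 23; EF_H = 23+3 = 26
ES_I = max(EF_B=7, EF_D=23) = 23; EF_I = 23+14 = 37
ES_J = max(EF_E=29, EF_F=28, EF_G=18, EF_H=26, EF_I=37) = 37; EF_J = 37+10 = 47
Expected project duration μ = 47 days. Critical path: A → D → I → J.

47 days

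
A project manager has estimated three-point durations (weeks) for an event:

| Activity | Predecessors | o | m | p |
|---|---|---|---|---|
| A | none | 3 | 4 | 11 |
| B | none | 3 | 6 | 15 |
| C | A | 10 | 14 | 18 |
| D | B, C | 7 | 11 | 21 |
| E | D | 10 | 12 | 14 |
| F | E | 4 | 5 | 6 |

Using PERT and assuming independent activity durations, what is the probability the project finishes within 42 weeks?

0.026

te_A = (3 + 4·4 + 11)/6 = 30/6 = 5; σ²_A = ((11−3)/6)² = 1.778
te_B = (3 + 4·6 + 15)/6 = 42/6 = 7; σ²_B = ((15−3)/6)² = 4.000
te_C = (10 + 4·14 + 18)/6 = 84/6 = 14; σ²_C = ((18−10)/6)² = 1.778
te_D = (7 + 4·11 + 21)/6 = 72/6 = 12; σ²_D = ((21−7)/6)² = 5.444
te_E = (10 + 4·12 + 14)/6 = 72/6 = 12; σ²_E = ((14−10)/6)² = 0.444
te_F = (4 + 4·5 + 6)/6 = 30/6 = 5; σ²_F = ((6−4)/6)² = 0.111

Forward pass:
ES_A = 0; EF_A = 5
ES_B = 0; EF_B = 7
ES_C = 5; EF_C = 5+14 = 19
ES_D = max(EF_B=7, EF_C=19) = 19; EF_D = 19+12 = 31
ES_E = 31; EF_E = 31+12 = 43
ES_F = 43; EF_F = 43+5 = 48
Expected project duration μ = 48 weeks. Critical path: A → C → D → E → F.

Variance along critical path = 1.778 + 1.778 + 5.444 + 0.444 + 0.111 = 9.556; σ = √9.556 = 3.091 weeks.
Z = (42 − 48) / 3.091 = -1.941
P(T ≤ 42) = Φ(-1.941) ≈ 0.026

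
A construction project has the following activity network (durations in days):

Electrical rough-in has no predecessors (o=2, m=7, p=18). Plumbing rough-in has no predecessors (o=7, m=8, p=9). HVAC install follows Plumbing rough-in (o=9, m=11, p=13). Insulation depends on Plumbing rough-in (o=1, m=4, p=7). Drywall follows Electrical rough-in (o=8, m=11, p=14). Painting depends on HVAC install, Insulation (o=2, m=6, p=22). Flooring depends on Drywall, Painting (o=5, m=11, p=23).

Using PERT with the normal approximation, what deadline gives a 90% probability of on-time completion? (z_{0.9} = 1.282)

te_Electrical rough-in = (2 + 4·7 + 18)/6 = 48/6 = 8; σ²_Electrical rough-in = ((18−2)/6)² = 7.111
te_Plumbing rough-in = (7 + 4·8 + 9)/6 = 48/6 = 8; σ²_Plumbing rough-in = ((9−7)/6)² = 0.111
te_HVAC install = (9 + 4·11 + 13)/6 = 66/6 = 11; σ²_HVAC install = ((13−9)/6)² = 0.444
te_Insulation = (1 + 4·4 + 7)/6 = 24/6 = 4; σ²_Insulation = ((7−1)/6)² = 1.000
te_Drywall = (8 + 4·11 + 14)/6 = 66/6 = 11; σ²_Drywall = ((14−8)/6)² = 1.000
te_Painting = (2 + 4·6 + 22)/6 = 48/6 = 8; σ²_Painting = ((22−2)/6)² = 11.111
te_Flooring = (5 + 4·11 + 23)/6 = 72/6 = 12; σ²_Flooring = ((23−5)/6)² = 9.000

Forward pass:
ES_Electrical rough-in = 0; EF_Electrical rough-in = 8
ES_Plumbing rough-in = 0; EF_Plumbing rough-in = 8
ES_HVAC install = 8; EF_HVAC install = 8+11 = 19
ES_Insulation = 8; EF_Insulation = 8+4 = 12
ES_Drywall = 8; EF_Drywall = 8+11 = 19
ES_Painting = max(EF_HVAC install=19, EF_Insulation=12) = 19; EF_Painting = 19+8 = 27
ES_Flooring = max(EF_Drywall=19, EF_Painting=27) = 27; EF_Flooring = 27+12 = 39
Expected project duration μ = 39 days. Critical path: Plumbing rough-in → HVAC install → Painting → Flooring.

Variance along critical path = 0.111 + 0.444 + 11.111 + 9.000 = 20.667; σ = 4.546 days.
D = μ + z·σ = 39 + 1.282·4.546 = 44.8 days

44.8 days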